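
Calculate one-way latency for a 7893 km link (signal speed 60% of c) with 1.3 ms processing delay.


Speed = 0.6 * 3e5 km/s = 180000 km/s
Propagation delay = 7893 / 180000 = 0.0439 s = 43.85 ms
Processing delay = 1.3 ms
Total one-way latency = 45.15 ms


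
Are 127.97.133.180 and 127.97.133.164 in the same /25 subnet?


Mask: 255.255.255.128
127.97.133.180 AND mask = 127.97.133.128
127.97.133.164 AND mask = 127.97.133.128
Yes, same subnet (127.97.133.128)


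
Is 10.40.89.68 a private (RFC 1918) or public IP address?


RFC 1918 private ranges:
  10.0.0.0/8 (10.0.0.0 - 10.255.255.255)
  172.16.0.0/12 (172.16.0.0 - 172.31.255.255)
  192.168.0.0/16 (192.168.0.0 - 192.168.255.255)
Private (in 10.0.0.0/8)


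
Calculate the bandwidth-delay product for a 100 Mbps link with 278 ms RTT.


BDP = bandwidth * RTT
= 100 Mbps * 278 ms
= 100 * 1e6 * 278 / 1000 bits
= 27800000 bits
= 3475000 bytes
= 3393.5547 KB
BDP = 27800000 bits (3475000 bytes)


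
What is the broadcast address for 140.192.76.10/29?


Network: 140.192.76.8/29
Host bits = 3
Set all host bits to 1:
Broadcast: 140.192.76.15


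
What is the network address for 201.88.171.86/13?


IP:   11001001.01011000.10101011.01010110
Mask: 11111111.11111000.00000000.00000000
AND operation:
Net:  11001001.01011000.00000000.00000000
Network: 201.88.0.0/13


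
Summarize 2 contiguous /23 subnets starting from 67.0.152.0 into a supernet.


Original prefix: /23
Number of subnets: 2 = 2^1
New prefix = 23 - 1 = 22
Supernet: 67.0.152.0/22


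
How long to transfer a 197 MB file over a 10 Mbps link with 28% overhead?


Effective throughput = 10 * (1 - 28/100) = 7.2 Mbps
File size in Mb = 197 * 8 = 1576 Mb
Time = 1576 / 7.2
Time = 218.8889 seconds


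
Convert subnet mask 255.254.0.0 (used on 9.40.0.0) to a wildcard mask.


Subnet mask: 255.254.0.0
Wildcard = 255.255.255.255 - subnet mask
255 - 255 = 0
255 - 254 = 1
255 - 0 = 255
255 - 0 = 255
Wildcard: 0.1.255.255


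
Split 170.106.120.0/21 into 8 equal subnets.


New prefix = 21 + 3 = 24
Each subnet has 256 addresses
  170.106.120.0/24
  170.106.121.0/24
  170.106.122.0/24
  170.106.123.0/24
  170.106.124.0/24
  170.106.125.0/24
  170.106.126.0/24
  170.106.127.0/24
Subnets: 170.106.120.0/24, 170.106.121.0/24, 170.106.122.0/24, 170.106.123.0/24, 170.106.124.0/24, 170.106.125.0/24, 170.106.126.0/24, 170.106.127.0/24


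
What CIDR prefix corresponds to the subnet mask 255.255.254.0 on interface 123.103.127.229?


Binary: 11111111.11111111.11111110.00000000
Count leading 1s
Prefix: /23


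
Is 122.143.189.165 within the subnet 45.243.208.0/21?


Subnet network: 45.243.208.0
Test IP AND mask: 122.143.184.0
No, 122.143.189.165 is not in 45.243.208.0/21


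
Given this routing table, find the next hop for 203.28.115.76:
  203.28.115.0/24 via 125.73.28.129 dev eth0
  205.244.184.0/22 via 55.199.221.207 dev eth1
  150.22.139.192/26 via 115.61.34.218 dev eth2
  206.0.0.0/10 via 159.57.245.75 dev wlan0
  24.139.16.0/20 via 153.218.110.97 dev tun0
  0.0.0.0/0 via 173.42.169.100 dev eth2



Longest prefix match for 203.28.115.76:
  /24 203.28.115.0: MATCH
  /22 205.244.184.0: no
  /26 150.22.139.192: no
  /10 206.0.0.0: no
  /20 24.139.16.0: no
  /0 0.0.0.0: MATCH
Selected: next-hop 125.73.28.129 via eth0 (matched /24)


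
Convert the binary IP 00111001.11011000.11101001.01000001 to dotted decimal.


00111001 = 57
11011000 = 216
11101001 = 233
01000001 = 65
IP: 57.216.233.65


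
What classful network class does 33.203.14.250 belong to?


First octet: 33
Binary: 00100001
0xxxxxxx -> Class A (1-126)
Class A, default mask 255.0.0.0 (/8)


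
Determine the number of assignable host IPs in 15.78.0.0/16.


Host bits = 32 - 16 = 16
Total addresses = 2^16 = 65536
Usable = total - 2 (network and broadcast)
Usable hosts: 65534


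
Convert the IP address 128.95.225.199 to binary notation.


128 = 10000000
95 = 01011111
225 = 11100001
199 = 11000111
Binary: 10000000.01011111.11100001.11000111


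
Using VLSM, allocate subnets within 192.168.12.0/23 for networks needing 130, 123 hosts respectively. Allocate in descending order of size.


130 hosts -> /24 (254 usable): 192.168.12.0/24
123 hosts -> /25 (126 usable): 192.168.13.0/25
Allocation: 192.168.12.0/24 (130 hosts, 254 usable); 192.168.13.0/25 (123 hosts, 126 usable)


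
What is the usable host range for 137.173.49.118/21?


Network: 137.173.48.0
Broadcast: 137.173.55.255
First usable = network + 1
Last usable = broadcast - 1
Range: 137.173.48.1 to 137.173.55.254


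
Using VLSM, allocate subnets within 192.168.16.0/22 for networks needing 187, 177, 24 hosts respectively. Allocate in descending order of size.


187 hosts -> /24 (254 usable): 192.168.16.0/24
177 hosts -> /24 (254 usable): 192.168.17.0/24
24 hosts -> /27 (30 usable): 192.168.18.0/27
Allocation: 192.168.16.0/24 (187 hosts, 254 usable); 192.168.17.0/24 (177 hosts, 254 usable); 192.168.18.0/27 (24 hosts, 30 usable)


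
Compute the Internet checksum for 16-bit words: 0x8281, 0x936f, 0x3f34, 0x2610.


Sum all words (with carry folding):
+ 0x8281 = 0x8281
+ 0x936f = 0x15f1
+ 0x3f34 = 0x5525
+ 0x2610 = 0x7b35
One's complement: ~0x7b35
Checksum = 0x84ca


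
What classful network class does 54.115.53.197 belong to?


First octet: 54
Binary: 00110110
0xxxxxxx -> Class A (1-126)
Class A, default mask 255.0.0.0 (/8)


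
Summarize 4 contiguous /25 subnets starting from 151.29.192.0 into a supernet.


Original prefix: /25
Number of subnets: 4 = 2^2
New prefix = 25 - 2 = 23
Supernet: 151.29.192.0/23


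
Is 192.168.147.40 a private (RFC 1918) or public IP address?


RFC 1918 private ranges:
  10.0.0.0/8 (10.0.0.0 - 10.255.255.255)
  172.16.0.0/12 (172.16.0.0 - 172.31.255.255)
  192.168.0.0/16 (192.168.0.0 - 192.168.255.255)
Private (in 192.168.0.0/16)


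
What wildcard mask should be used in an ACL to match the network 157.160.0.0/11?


Subnet mask: 255.224.0.0
Wildcard = 255.255.255.255 - subnet mask
255 - 255 = 0
255 - 224 = 31
255 - 0 = 255
255 - 0 = 255
Wildcard: 0.31.255.255


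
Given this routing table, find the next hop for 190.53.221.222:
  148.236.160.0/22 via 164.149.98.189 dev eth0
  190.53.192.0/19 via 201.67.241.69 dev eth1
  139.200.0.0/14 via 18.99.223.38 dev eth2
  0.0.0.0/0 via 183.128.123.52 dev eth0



Longest prefix match for 190.53.221.222:
  /22 148.236.160.0: no
  /19 190.53.192.0: MATCH
  /14 139.200.0.0: no
  /0 0.0.0.0: MATCH
Selected: next-hop 201.67.241.69 via eth1 (matched /19)


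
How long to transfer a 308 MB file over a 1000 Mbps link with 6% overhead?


Effective throughput = 1000 * (1 - 6/100) = 940 Mbps
File size in Mb = 308 * 8 = 2464 Mb
Time = 2464 / 940
Time = 2.6213 seconds


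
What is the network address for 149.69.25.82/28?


IP:   10010101.01000101.00011001.01010010
Mask: 11111111.11111111.11111111.11110000
AND operation:
Net:  10010101.01000101.00011001.01010000
Network: 149.69.25.80/28


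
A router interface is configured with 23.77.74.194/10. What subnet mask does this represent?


/10 means 10 network bits, 22 host bits
Binary: 11111111110000000000000000000000
Mask: 255.192.0.0


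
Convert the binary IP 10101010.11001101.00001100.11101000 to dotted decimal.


10101010 = 170
11001101 = 205
00001100 = 12
11101000 = 232
IP: 170.205.12.232


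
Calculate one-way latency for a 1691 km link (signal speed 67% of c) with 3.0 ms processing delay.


Speed = 0.67 * 3e5 km/s = 201000 km/s
Propagation delay = 1691 / 201000 = 0.0084 s = 8.4129 ms
Processing delay = 3.0 ms
Total one-way latency = 11.4129 ms


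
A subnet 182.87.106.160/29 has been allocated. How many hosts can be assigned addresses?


Host bits = 32 - 29 = 3
Total addresses = 2^3 = 8
Usable = total - 2 (network and broadcast)
Usable hosts: 6


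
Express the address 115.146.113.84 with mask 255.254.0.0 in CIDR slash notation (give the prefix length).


Binary: 11111111.11111110.00000000.00000000
Count leading 1s
Prefix: /15


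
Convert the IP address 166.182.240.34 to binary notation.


166 = 10100110
182 = 10110110
240 = 11110000
34 = 00100010
Binary: 10100110.10110110.11110000.00100010


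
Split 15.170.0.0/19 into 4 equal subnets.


New prefix = 19 + 2 = 21
Each subnet has 2048 addresses
  15.170.0.0/21
  15.170.8.0/21
  15.170.16.0/21
  15.170.24.0/21
Subnets: 15.170.0.0/21, 15.170.8.0/21, 15.170.16.0/21, 15.170.24.0/21


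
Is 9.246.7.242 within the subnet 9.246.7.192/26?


Subnet network: 9.246.7.192
Test IP AND mask: 9.246.7.192
Yes, 9.246.7.242 is in 9.246.7.192/26


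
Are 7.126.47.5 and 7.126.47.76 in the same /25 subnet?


Mask: 255.255.255.128
7.126.47.5 AND mask = 7.126.47.0
7.126.47.76 AND mask = 7.126.47.0
Yes, same subnet (7.126.47.0)


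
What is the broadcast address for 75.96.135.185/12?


Network: 75.96.0.0/12
Host bits = 20
Set all host bits to 1:
Broadcast: 75.111.255.255


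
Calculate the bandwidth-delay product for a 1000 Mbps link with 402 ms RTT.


BDP = bandwidth * RTT
= 1000 Mbps * 402 ms
= 1000 * 1e6 * 402 / 1000 bits
= 402000000 bits
= 50250000 bytes
= 49072.2656 KB
BDP = 402000000 bits (50250000 bytes)


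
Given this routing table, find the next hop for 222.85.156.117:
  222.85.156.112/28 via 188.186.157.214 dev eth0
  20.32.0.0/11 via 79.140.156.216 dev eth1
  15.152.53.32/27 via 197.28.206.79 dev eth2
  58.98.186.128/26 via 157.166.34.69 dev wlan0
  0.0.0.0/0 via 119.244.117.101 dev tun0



Longest prefix match for 222.85.156.117:
  /28 222.85.156.112: MATCH
  /11 20.32.0.0: no
  /27 15.152.53.32: no
  /26 58.98.186.128: no
  /0 0.0.0.0: MATCH
Selected: next-hop 188.186.157.214 via eth0 (matched /28)


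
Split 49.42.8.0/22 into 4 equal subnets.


New prefix = 22 + 2 = 24
Each subnet has 256 addresses
  49.42.8.0/24
  49.42.9.0/24
  49.42.10.0/24
  49.42.11.0/24
Subnets: 49.42.8.0/24, 49.42.9.0/24, 49.42.10.0/24, 49.42.11.0/24


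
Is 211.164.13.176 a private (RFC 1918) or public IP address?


RFC 1918 private ranges:
  10.0.0.0/8 (10.0.0.0 - 10.255.255.255)
  172.16.0.0/12 (172.16.0.0 - 172.31.255.255)
  192.168.0.0/16 (192.168.0.0 - 192.168.255.255)
Public (not in any RFC 1918 range)


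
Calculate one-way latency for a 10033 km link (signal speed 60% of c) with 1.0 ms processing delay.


Speed = 0.6 * 3e5 km/s = 180000 km/s
Propagation delay = 10033 / 180000 = 0.0557 s = 55.7389 ms
Processing delay = 1.0 ms
Total one-way latency = 56.7389 ms


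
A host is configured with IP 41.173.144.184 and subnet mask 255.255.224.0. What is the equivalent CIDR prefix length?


Binary: 11111111.11111111.11100000.00000000
Count leading 1s
Prefix: /19


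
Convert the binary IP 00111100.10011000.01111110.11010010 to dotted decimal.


00111100 = 60
10011000 = 152
01111110 = 126
11010010 = 210
IP: 60.152.126.210


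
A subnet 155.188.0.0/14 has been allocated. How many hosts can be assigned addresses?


Host bits = 32 - 14 = 18
Total addresses = 2^18 = 262144
Usable = total - 2 (network and broadcast)
Usable hosts: 262142


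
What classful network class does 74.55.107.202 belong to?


First octet: 74
Binary: 01001010
0xxxxxxx -> Class A (1-126)
Class A, default mask 255.0.0.0 (/8)


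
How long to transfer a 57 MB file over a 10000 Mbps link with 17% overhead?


Effective throughput = 10000 * (1 - 17/100) = 8300 Mbps
File size in Mb = 57 * 8 = 456 Mb
Time = 456 / 8300
Time = 0.0549 seconds


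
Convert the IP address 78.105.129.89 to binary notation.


78 = 01001110
105 = 01101001
129 = 10000001
89 = 01011001
Binary: 01001110.01101001.10000001.01011001


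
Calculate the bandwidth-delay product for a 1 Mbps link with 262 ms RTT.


BDP = bandwidth * RTT
= 1 Mbps * 262 ms
= 1 * 1e6 * 262 / 1000 bits
= 262000 bits
= 32750 bytes
= 31.9824 KB
BDP = 262000 bits (32750 bytes)


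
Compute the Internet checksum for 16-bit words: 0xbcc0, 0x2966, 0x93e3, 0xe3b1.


Sum all words (with carry folding):
+ 0xbcc0 = 0xbcc0
+ 0x2966 = 0xe626
+ 0x93e3 = 0x7a0a
+ 0xe3b1 = 0x5dbc
One's complement: ~0x5dbc
Checksum = 0xa243


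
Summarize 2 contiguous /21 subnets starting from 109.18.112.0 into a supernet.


Original prefix: /21
Number of subnets: 2 = 2^1
New prefix = 21 - 1 = 20
Supernet: 109.18.112.0/20


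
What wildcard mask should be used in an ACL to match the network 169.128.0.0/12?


Subnet mask: 255.240.0.0
Wildcard = 255.255.255.255 - subnet mask
255 - 255 = 0
255 - 240 = 15
255 - 0 = 255
255 - 0 = 255
Wildcard: 0.15.255.255


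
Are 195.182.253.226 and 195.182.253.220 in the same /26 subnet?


Mask: 255.255.255.192
195.182.253.226 AND mask = 195.182.253.192
195.182.253.220 AND mask = 195.182.253.192
Yes, same subnet (195.182.253.192)


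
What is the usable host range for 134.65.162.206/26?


Network: 134.65.162.192
Broadcast: 134.65.162.255
First usable = network + 1
Last usable = broadcast - 1
Range: 134.65.162.193 to 134.65.162.254


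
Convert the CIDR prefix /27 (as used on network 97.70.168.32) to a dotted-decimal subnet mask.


/27 means 27 network bits, 5 host bits
Binary: 11111111111111111111111111100000
Mask: 255.255.255.224


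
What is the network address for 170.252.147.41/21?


IP:   10101010.11111100.10010011.00101001
Mask: 11111111.11111111.11111000.00000000
AND operation:
Net:  10101010.11111100.10010000.00000000
Network: 170.252.144.0/21


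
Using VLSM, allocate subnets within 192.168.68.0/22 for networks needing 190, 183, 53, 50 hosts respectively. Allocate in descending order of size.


190 hosts -> /24 (254 usable): 192.168.68.0/24
183 hosts -> /24 (254 usable): 192.168.69.0/24
53 hosts -> /26 (62 usable): 192.168.70.0/26
50 hosts -> /26 (62 usable): 192.168.70.64/26
Allocation: 192.168.68.0/24 (190 hosts, 254 usable); 192.168.69.0/24 (183 hosts, 254 usable); 192.168.70.0/26 (53 hosts, 62 usable); 192.168.70.64/26 (50 hosts, 62 usable)


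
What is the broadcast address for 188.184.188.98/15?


Network: 188.184.0.0/15
Host bits = 17
Set all host bits to 1:
Broadcast: 188.185.255.255


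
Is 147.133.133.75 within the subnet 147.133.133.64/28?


Subnet network: 147.133.133.64
Test IP AND mask: 147.133.133.64
Yes, 147.133.133.75 is in 147.133.133.64/28


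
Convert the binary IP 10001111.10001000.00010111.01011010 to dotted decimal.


10001111 = 143
10001000 = 136
00010111 = 23
01011010 = 90
IP: 143.136.23.90


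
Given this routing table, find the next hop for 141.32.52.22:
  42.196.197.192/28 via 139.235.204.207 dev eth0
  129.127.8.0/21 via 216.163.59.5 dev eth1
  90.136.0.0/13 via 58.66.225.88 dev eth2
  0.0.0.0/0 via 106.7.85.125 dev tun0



Longest prefix match for 141.32.52.22:
  /28 42.196.197.192: no
  /21 129.127.8.0: no
  /13 90.136.0.0: no
  /0 0.0.0.0: MATCH
Selected: next-hop 106.7.85.125 via tun0 (matched /0)


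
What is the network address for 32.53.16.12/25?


IP:   00100000.00110101.00010000.00001100
Mask: 11111111.11111111.11111111.10000000
AND operation:
Net:  00100000.00110101.00010000.00000000
Network: 32.53.16.0/25


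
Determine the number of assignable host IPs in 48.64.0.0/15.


Host bits = 32 - 15 = 17
Total addresses = 2^17 = 131072
Usable = total - 2 (network and broadcast)
Usable hosts: 131070


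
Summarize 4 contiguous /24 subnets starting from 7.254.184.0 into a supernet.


Original prefix: /24
Number of subnets: 4 = 2^2
New prefix = 24 - 2 = 22
Supernet: 7.254.184.0/22


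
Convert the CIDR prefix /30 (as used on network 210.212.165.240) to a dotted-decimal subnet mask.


/30 means 30 network bits, 2 host bits
Binary: 11111111111111111111111111111100
Mask: 255.255.255.252


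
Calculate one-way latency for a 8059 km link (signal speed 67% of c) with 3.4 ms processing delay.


Speed = 0.67 * 3e5 km/s = 201000 km/s
Propagation delay = 8059 / 201000 = 0.0401 s = 40.0945 ms
Processing delay = 3.4 ms
Total one-way latency = 43.4945 ms


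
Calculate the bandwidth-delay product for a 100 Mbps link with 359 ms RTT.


BDP = bandwidth * RTT
= 100 Mbps * 359 ms
= 100 * 1e6 * 359 / 1000 bits
= 35900000 bits
= 4487500 bytes
= 4382.3242 KB
BDP = 35900000 bits (4487500 bytes)


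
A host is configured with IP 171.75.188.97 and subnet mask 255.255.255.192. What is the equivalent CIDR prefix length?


Binary: 11111111.11111111.11111111.11000000
Count leading 1s
Prefix: /26


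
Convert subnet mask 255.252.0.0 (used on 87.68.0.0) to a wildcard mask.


Subnet mask: 255.252.0.0
Wildcard = 255.255.255.255 - subnet mask
255 - 255 = 0
255 - 252 = 3
255 - 0 = 255
255 - 0 = 255
Wildcard: 0.3.255.255


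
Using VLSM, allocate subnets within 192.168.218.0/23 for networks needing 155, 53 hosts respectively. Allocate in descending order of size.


155 hosts -> /24 (254 usable): 192.168.218.0/24
53 hosts -> /26 (62 usable): 192.168.219.0/26
Allocation: 192.168.218.0/24 (155 hosts, 254 usable); 192.168.219.0/26 (53 hosts, 62 usable)


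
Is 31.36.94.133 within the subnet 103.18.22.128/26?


Subnet network: 103.18.22.128
Test IP AND mask: 31.36.94.128
No, 31.36.94.133 is not in 103.18.22.128/26


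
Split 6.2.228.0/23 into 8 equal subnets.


New prefix = 23 + 3 = 26
Each subnet has 64 addresses
  6.2.228.0/26
  6.2.228.64/26
  6.2.228.128/26
  6.2.228.192/26
  6.2.229.0/26
  6.2.229.64/26
  6.2.229.128/26
  6.2.229.192/26
Subnets: 6.2.228.0/26, 6.2.228.64/26, 6.2.228.128/26, 6.2.228.192/26, 6.2.229.0/26, 6.2.229.64/26, 6.2.229.128/26, 6.2.229.192/26


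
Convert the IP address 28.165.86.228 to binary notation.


28 = 00011100
165 = 10100101
86 = 01010110
228 = 11100100
Binary: 00011100.10100101.01010110.11100100


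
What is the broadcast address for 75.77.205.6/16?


Network: 75.77.0.0/16
Host bits = 16
Set all host bits to 1:
Broadcast: 75.77.255.255


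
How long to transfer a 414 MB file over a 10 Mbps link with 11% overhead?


Effective throughput = 10 * (1 - 11/100) = 8.9 Mbps
File size in Mb = 414 * 8 = 3312 Mb
Time = 3312 / 8.9
Time = 372.1348 seconds


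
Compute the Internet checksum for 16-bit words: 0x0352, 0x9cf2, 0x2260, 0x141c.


Sum all words (with carry folding):
+ 0x0352 = 0x0352
+ 0x9cf2 = 0xa044
+ 0x2260 = 0xc2a4
+ 0x141c = 0xd6c0
One's complement: ~0xd6c0
Checksum = 0x293f


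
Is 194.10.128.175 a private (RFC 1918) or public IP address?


RFC 1918 private ranges:
  10.0.0.0/8 (10.0.0.0 - 10.255.255.255)
  172.16.0.0/12 (172.16.0.0 - 172.31.255.255)
  192.168.0.0/16 (192.168.0.0 - 192.168.255.255)
Public (not in any RFC 1918 range)


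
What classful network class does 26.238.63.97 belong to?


First octet: 26
Binary: 00011010
0xxxxxxx -> Class A (1-126)
Class A, default mask 255.0.0.0 (/8)


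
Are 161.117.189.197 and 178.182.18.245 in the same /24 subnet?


Mask: 255.255.255.0
161.117.189.197 AND mask = 161.117.189.0
178.182.18.245 AND mask = 178.182.18.0
No, different subnets (161.117.189.0 vs 178.182.18.0)


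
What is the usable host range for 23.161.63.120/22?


Network: 23.161.60.0
Broadcast: 23.161.63.255
First usable = network + 1
Last usable = broadcast - 1
Range: 23.161.60.1 to 23.161.63.254


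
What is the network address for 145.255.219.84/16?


IP:   10010001.11111111.11011011.01010100
Mask: 11111111.11111111.00000000.00000000
AND operation:
Net:  10010001.11111111.00000000.00000000
Network: 145.255.0.0/16


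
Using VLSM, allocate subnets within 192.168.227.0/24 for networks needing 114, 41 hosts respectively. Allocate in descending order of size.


114 hosts -> /25 (126 usable): 192.168.227.0/25
41 hosts -> /26 (62 usable): 192.168.227.128/26
Allocation: 192.168.227.0/25 (114 hosts, 126 usable); 192.168.227.128/26 (41 hosts, 62 usable)


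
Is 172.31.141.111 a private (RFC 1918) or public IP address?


RFC 1918 private ranges:
  10.0.0.0/8 (10.0.0.0 - 10.255.255.255)
  172.16.0.0/12 (172.16.0.0 - 172.31.255.255)
  192.168.0.0/16 (192.168.0.0 - 192.168.255.255)
Private (in 172.16.0.0/12)


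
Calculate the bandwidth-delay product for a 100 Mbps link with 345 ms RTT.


BDP = bandwidth * RTT
= 100 Mbps * 345 ms
= 100 * 1e6 * 345 / 1000 bits
= 34500000 bits
= 4312500 bytes
= 4211.4258 KB
BDP = 34500000 bits (4312500 bytes)


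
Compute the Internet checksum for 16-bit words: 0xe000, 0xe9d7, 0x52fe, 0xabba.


Sum all words (with carry folding):
+ 0xe000 = 0xe000
+ 0xe9d7 = 0xc9d8
+ 0x52fe = 0x1cd7
+ 0xabba = 0xc891
One's complement: ~0xc891
Checksum = 0x376e


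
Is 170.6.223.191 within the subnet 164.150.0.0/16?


Subnet network: 164.150.0.0
Test IP AND mask: 170.6.0.0
No, 170.6.223.191 is not in 164.150.0.0/16


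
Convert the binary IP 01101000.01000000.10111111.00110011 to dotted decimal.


01101000 = 104
01000000 = 64
10111111 = 191
00110011 = 51
IP: 104.64.191.51


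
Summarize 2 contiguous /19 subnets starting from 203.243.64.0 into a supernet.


Original prefix: /19
Number of subnets: 2 = 2^1
New prefix = 19 - 1 = 18
Supernet: 203.243.64.0/18


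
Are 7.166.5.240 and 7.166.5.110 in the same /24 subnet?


Mask: 255.255.255.0
7.166.5.240 AND mask = 7.166.5.0
7.166.5.110 AND mask = 7.166.5.0
Yes, same subnet (7.166.5.0)


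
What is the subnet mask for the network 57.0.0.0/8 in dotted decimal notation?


/8 means 8 network bits, 24 host bits
Binary: 11111111000000000000000000000000
Mask: 255.0.0.0


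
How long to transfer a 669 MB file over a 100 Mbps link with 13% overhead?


Effective throughput = 100 * (1 - 13/100) = 87 Mbps
File size in Mb = 669 * 8 = 5352 Mb
Time = 5352 / 87
Time = 61.5172 seconds


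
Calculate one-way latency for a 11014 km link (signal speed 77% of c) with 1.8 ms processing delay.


Speed = 0.77 * 3e5 km/s = 231000 km/s
Propagation delay = 11014 / 231000 = 0.0477 s = 47.6797 ms
Processing delay = 1.8 ms
Total one-way latency = 49.4797 ms


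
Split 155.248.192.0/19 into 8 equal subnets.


New prefix = 19 + 3 = 22
Each subnet has 1024 addresses
  155.248.192.0/22
  155.248.196.0/22
  155.248.200.0/22
  155.248.204.0/22
  155.248.208.0/22
  155.248.212.0/22
  155.248.216.0/22
  155.248.220.0/22
Subnets: 155.248.192.0/22, 155.248.196.0/22, 155.248.200.0/22, 155.248.204.0/22, 155.248.208.0/22, 155.248.212.0/22, 155.248.216.0/22, 155.248.220.0/22


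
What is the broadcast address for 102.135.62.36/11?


Network: 102.128.0.0/11
Host bits = 21
Set all host bits to 1:
Broadcast: 102.159.255.255


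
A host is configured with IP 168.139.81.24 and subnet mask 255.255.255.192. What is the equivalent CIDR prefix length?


Binary: 11111111.11111111.11111111.11000000
Count leading 1s
Prefix: /26


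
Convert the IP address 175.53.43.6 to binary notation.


175 = 10101111
53 = 00110101
43 = 00101011
6 = 00000110
Binary: 10101111.00110101.00101011.00000110


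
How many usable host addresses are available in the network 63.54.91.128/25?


Host bits = 32 - 25 = 7
Total addresses = 2^7 = 128
Usable = total - 2 (network and broadcast)
Usable hosts: 126


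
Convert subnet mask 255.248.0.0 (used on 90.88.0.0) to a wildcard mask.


Subnet mask: 255.248.0.0
Wildcard = 255.255.255.255 - subnet mask
255 - 255 = 0
255 - 248 = 7
255 - 0 = 255
255 - 0 = 255
Wildcard: 0.7.255.255


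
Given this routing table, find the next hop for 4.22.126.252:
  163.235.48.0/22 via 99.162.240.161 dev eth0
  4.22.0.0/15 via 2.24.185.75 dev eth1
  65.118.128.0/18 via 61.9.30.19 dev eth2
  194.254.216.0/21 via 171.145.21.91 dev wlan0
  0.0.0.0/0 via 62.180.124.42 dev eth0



Longest prefix match for 4.22.126.252:
  /22 163.235.48.0: no
  /15 4.22.0.0: MATCH
  /18 65.118.128.0: no
  /21 194.254.216.0: no
  /0 0.0.0.0: MATCH
Selected: next-hop 2.24.185.75 via eth1 (matched /15)


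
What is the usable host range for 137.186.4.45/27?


Network: 137.186.4.32
Broadcast: 137.186.4.63
First usable = network + 1
Last usable = broadcast - 1
Range: 137.186.4.33 to 137.186.4.62


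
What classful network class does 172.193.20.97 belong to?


First octet: 172
Binary: 10101100
10xxxxxx -> Class B (128-191)
Class B, default mask 255.255.0.0 (/16)


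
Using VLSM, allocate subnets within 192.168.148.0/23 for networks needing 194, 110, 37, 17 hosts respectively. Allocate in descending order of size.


194 hosts -> /24 (254 usable): 192.168.148.0/24
110 hosts -> /25 (126 usable): 192.168.149.0/25
37 hosts -> /26 (62 usable): 192.168.149.128/26
17 hosts -> /27 (30 usable): 192.168.149.192/27
Allocation: 192.168.148.0/24 (194 hosts, 254 usable); 192.168.149.0/25 (110 hosts, 126 usable); 192.168.149.128/26 (37 hosts, 62 usable); 192.168.149.192/27 (17 hosts, 30 usable)


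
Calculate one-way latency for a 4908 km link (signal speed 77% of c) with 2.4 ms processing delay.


Speed = 0.77 * 3e5 km/s = 231000 km/s
Propagation delay = 4908 / 231000 = 0.0212 s = 21.2468 ms
Processing delay = 2.4 ms
Total one-way latency = 23.6468 ms


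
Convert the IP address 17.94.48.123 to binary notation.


17 = 00010001
94 = 01011110
48 = 00110000
123 = 01111011
Binary: 00010001.01011110.00110000.01111011


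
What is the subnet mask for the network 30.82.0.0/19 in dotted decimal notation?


/19 means 19 network bits, 13 host bits
Binary: 11111111111111111110000000000000
Mask: 255.255.224.0


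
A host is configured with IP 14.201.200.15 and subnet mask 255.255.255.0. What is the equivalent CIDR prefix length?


Binary: 11111111.11111111.11111111.00000000
Count leading 1s
Prefix: /24


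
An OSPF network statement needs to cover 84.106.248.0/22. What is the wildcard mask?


Subnet mask: 255.255.252.0
Wildcard = 255.255.255.255 - subnet mask
255 - 255 = 0
255 - 255 = 0
255 - 252 = 3
255 - 0 = 255
Wildcard: 0.0.3.255


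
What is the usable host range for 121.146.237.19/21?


Network: 121.146.232.0
Broadcast: 121.146.239.255
First usable = network + 1
Last usable = broadcast - 1
Range: 121.146.232.1 to 121.146.239.254


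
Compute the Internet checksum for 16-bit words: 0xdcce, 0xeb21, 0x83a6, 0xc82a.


Sum all words (with carry folding):
+ 0xdcce = 0xdcce
+ 0xeb21 = 0xc7f0
+ 0x83a6 = 0x4b97
+ 0xc82a = 0x13c2
One's complement: ~0x13c2
Checksum = 0xec3d


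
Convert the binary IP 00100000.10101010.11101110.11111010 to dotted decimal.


00100000 = 32
10101010 = 170
11101110 = 238
11111010 = 250
IP: 32.170.238.250


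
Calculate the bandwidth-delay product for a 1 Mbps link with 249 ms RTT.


BDP = bandwidth * RTT
= 1 Mbps * 249 ms
= 1 * 1e6 * 249 / 1000 bits
= 249000 bits
= 31125 bytes
= 30.3955 KB
BDP = 249000 bits (31125 bytes)


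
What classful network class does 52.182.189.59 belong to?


First octet: 52
Binary: 00110100
0xxxxxxx -> Class A (1-126)
Class A, default mask 255.0.0.0 (/8)


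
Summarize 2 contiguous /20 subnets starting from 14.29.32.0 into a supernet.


Original prefix: /20
Number of subnets: 2 = 2^1
New prefix = 20 - 1 = 19
Supernet: 14.29.32.0/19


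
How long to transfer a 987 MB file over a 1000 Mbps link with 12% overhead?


Effective throughput = 1000 * (1 - 12/100) = 880 Mbps
File size in Mb = 987 * 8 = 7896 Mb
Time = 7896 / 880
Time = 8.9727 seconds


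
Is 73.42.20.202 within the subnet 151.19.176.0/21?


Subnet network: 151.19.176.0
Test IP AND mask: 73.42.16.0
No, 73.42.20.202 is not in 151.19.176.0/21


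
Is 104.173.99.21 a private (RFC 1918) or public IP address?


RFC 1918 private ranges:
  10.0.0.0/8 (10.0.0.0 - 10.255.255.255)
  172.16.0.0/12 (172.16.0.0 - 172.31.255.255)
  192.168.0.0/16 (192.168.0.0 - 192.168.255.255)
Public (not in any RFC 1918 range)


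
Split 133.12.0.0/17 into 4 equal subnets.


New prefix = 17 + 2 = 19
Each subnet has 8192 addresses
  133.12.0.0/19
  133.12.32.0/19
  133.12.64.0/19
  133.12.96.0/19
Subnets: 133.12.0.0/19, 133.12.32.0/19, 133.12.64.0/19, 133.12.96.0/19


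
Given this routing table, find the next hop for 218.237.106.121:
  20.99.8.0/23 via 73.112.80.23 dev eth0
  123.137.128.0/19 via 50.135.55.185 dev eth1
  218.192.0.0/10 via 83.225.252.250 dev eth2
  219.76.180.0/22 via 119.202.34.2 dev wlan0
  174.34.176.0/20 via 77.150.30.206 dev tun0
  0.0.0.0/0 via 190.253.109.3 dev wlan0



Longest prefix match for 218.237.106.121:
  /23 20.99.8.0: no
  /19 123.137.128.0: no
  /10 218.192.0.0: MATCH
  /22 219.76.180.0: no
  /20 174.34.176.0: no
  /0 0.0.0.0: MATCH
Selected: next-hop 83.225.252.250 via eth2 (matched /10)


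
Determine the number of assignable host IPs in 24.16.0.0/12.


Host bits = 32 - 12 = 20
Total addresses = 2^20 = 1048576
Usable = total - 2 (network and broadcast)
Usable hosts: 1048574


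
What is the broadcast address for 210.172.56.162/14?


Network: 210.172.0.0/14
Host bits = 18
Set all host bits to 1:
Broadcast: 210.175.255.255


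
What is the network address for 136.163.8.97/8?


IP:   10001000.10100011.00001000.01100001
Mask: 11111111.00000000.00000000.00000000
AND operation:
Net:  10001000.00000000.00000000.00000000
Network: 136.0.0.0/8


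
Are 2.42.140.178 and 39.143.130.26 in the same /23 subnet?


Mask: 255.255.254.0
2.42.140.178 AND mask = 2.42.140.0
39.143.130.26 AND mask = 39.143.130.0
No, different subnets (2.42.140.0 vs 39.143.130.0)


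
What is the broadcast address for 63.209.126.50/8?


Network: 63.0.0.0/8
Host bits = 24
Set all host bits to 1:
Broadcast: 63.255.255.255


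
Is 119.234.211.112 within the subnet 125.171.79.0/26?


Subnet network: 125.171.79.0
Test IP AND mask: 119.234.211.64
No, 119.234.211.112 is not in 125.171.79.0/26


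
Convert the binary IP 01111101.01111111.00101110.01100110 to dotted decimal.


01111101 = 125
01111111 = 127
00101110 = 46
01100110 = 102
IP: 125.127.46.102


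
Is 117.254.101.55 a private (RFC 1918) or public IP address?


RFC 1918 private ranges:
  10.0.0.0/8 (10.0.0.0 - 10.255.255.255)
  172.16.0.0/12 (172.16.0.0 - 172.31.255.255)
  192.168.0.0/16 (192.168.0.0 - 192.168.255.255)
Public (not in any RFC 1918 range)


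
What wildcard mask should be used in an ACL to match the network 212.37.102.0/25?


Subnet mask: 255.255.255.128
Wildcard = 255.255.255.255 - subnet mask
255 - 255 = 0
255 - 255 = 0
255 - 255 = 0
255 - 128 = 127
Wildcard: 0.0.0.127


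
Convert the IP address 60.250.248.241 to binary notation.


60 = 00111100
250 = 11111010
248 = 11111000
241 = 11110001
Binary: 00111100.11111010.11111000.11110001


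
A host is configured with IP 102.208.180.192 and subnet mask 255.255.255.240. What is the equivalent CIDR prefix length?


Binary: 11111111.11111111.11111111.11110000
Count leading 1s
Prefix: /28


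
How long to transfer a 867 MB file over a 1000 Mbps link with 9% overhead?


Effective throughput = 1000 * (1 - 9/100) = 910 Mbps
File size in Mb = 867 * 8 = 6936 Mb
Time = 6936 / 910
Time = 7.622 seconds


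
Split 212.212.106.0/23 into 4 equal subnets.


New prefix = 23 + 2 = 25
Each subnet has 128 addresses
  212.212.106.0/25
  212.212.106.128/25
  212.212.107.0/25
  212.212.107.128/25
Subnets: 212.212.106.0/25, 212.212.106.128/25, 212.212.107.0/25, 212.212.107.128/25


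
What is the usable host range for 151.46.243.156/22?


Network: 151.46.240.0
Broadcast: 151.46.243.255
First usable = network + 1
Last usable = broadcast - 1
Range: 151.46.240.1 to 151.46.243.254


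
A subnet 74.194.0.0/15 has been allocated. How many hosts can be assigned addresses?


Host bits = 32 - 15 = 17
Total addresses = 2^17 = 131072
Usable = total - 2 (network and broadcast)
Usable hosts: 131070


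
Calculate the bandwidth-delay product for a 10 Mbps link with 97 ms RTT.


BDP = bandwidth * RTT
= 10 Mbps * 97 ms
= 10 * 1e6 * 97 / 1000 bits
= 970000 bits
= 121250 bytes
= 118.4082 KB
BDP = 970000 bits (121250 bytes)


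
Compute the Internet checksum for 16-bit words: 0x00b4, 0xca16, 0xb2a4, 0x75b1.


Sum all words (with carry folding):
+ 0x00b4 = 0x00b4
+ 0xca16 = 0xcaca
+ 0xb2a4 = 0x7d6f
+ 0x75b1 = 0xf320
One's complement: ~0xf320
Checksum = 0x0cdf


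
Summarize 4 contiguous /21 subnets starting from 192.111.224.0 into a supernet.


Original prefix: /21
Number of subnets: 4 = 2^2
New prefix = 21 - 2 = 19
Supernet: 192.111.224.0/19


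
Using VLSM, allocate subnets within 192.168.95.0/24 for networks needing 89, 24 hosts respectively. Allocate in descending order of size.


89 hosts -> /25 (126 usable): 192.168.95.0/25
24 hosts -> /27 (30 usable): 192.168.95.128/27
Allocation: 192.168.95.0/25 (89 hosts, 126 usable); 192.168.95.128/27 (24 hosts, 30 usable)


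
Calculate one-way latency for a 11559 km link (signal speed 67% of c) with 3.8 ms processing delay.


Speed = 0.67 * 3e5 km/s = 201000 km/s
Propagation delay = 11559 / 201000 = 0.0575 s = 57.5075 ms
Processing delay = 3.8 ms
Total one-way latency = 61.3075 ms


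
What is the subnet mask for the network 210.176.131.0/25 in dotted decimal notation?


/25 means 25 network bits, 7 host bits
Binary: 11111111111111111111111110000000
Mask: 255.255.255.128


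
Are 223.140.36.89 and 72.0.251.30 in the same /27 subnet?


Mask: 255.255.255.224
223.140.36.89 AND mask = 223.140.36.64
72.0.251.30 AND mask = 72.0.251.0
No, different subnets (223.140.36.64 vs 72.0.251.0)


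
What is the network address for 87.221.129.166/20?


IP:   01010111.11011101.10000001.10100110
Mask: 11111111.11111111.11110000.00000000
AND operation:
Net:  01010111.11011101.10000000.00000000
Network: 87.221.128.0/20


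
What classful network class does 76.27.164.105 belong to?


First octet: 76
Binary: 01001100
0xxxxxxx -> Class A (1-126)
Class A, default mask 255.0.0.0 (/8)


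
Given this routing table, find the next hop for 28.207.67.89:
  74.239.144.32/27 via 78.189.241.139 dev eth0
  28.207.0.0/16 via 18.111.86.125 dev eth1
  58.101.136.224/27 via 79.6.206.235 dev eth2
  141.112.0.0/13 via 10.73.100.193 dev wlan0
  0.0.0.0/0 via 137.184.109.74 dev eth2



Longest prefix match for 28.207.67.89:
  /27 74.239.144.32: no
  /16 28.207.0.0: MATCH
  /27 58.101.136.224: no
  /13 141.112.0.0: no
  /0 0.0.0.0: MATCH
Selected: next-hop 18.111.86.125 via eth1 (matched /16)


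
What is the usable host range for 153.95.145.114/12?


Network: 153.80.0.0
Broadcast: 153.95.255.255
First usable = network + 1
Last usable = broadcast - 1
Range: 153.80.0.1 to 153.95.255.254


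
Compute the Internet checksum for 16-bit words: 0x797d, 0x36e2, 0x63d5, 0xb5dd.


Sum all words (with carry folding):
+ 0x797d = 0x797d
+ 0x36e2 = 0xb05f
+ 0x63d5 = 0x1435
+ 0xb5dd = 0xca12
One's complement: ~0xca12
Checksum = 0x35ed


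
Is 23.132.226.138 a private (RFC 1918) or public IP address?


RFC 1918 private ranges:
  10.0.0.0/8 (10.0.0.0 - 10.255.255.255)
  172.16.0.0/12 (172.16.0.0 - 172.31.255.255)
  192.168.0.0/16 (192.168.0.0 - 192.168.255.255)
Public (not in any RFC 1918 range)


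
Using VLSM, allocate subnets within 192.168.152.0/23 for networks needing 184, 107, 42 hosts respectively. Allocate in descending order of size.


184 hosts -> /24 (254 usable): 192.168.152.0/24
107 hosts -> /25 (126 usable): 192.168.153.0/25
42 hosts -> /26 (62 usable): 192.168.153.128/26
Allocation: 192.168.152.0/24 (184 hosts, 254 usable); 192.168.153.0/25 (107 hosts, 126 usable); 192.168.153.128/26 (42 hosts, 62 usable)


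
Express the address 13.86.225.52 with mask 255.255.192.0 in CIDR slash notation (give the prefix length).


Binary: 11111111.11111111.11000000.00000000
Count leading 1s
Prefix: /18


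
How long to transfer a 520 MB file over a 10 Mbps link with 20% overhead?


Effective throughput = 10 * (1 - 20/100) = 8 Mbps
File size in Mb = 520 * 8 = 4160 Mb
Time = 4160 / 8
Time = 520 seconds


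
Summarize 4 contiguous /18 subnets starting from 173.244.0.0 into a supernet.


Original prefix: /18
Number of subnets: 4 = 2^2
New prefix = 18 - 2 = 16
Supernet: 173.244.0.0/16


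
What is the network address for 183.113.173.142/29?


IP:   10110111.01110001.10101101.10001110
Mask: 11111111.11111111.11111111.11111000
AND operation:
Net:  10110111.01110001.10101101.10001000
Network: 183.113.173.136/29


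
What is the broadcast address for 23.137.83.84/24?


Network: 23.137.83.0/24
Host bits = 8
Set all host bits to 1:
Broadcast: 23.137.83.255


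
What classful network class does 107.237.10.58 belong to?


First octet: 107
Binary: 01101011
0xxxxxxx -> Class A (1-126)
Class A, default mask 255.0.0.0 (/8)


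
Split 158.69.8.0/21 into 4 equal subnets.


New prefix = 21 + 2 = 23
Each subnet has 512 addresses
  158.69.8.0/23
  158.69.10.0/23
  158.69.12.0/23
  158.69.14.0/23
Subnets: 158.69.8.0/23, 158.69.10.0/23, 158.69.12.0/23, 158.69.14.0/23


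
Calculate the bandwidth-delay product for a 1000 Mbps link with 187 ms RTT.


BDP = bandwidth * RTT
= 1000 Mbps * 187 ms
= 1000 * 1e6 * 187 / 1000 bits
= 187000000 bits
= 23375000 bytes
= 22827.1484 KB
BDP = 187000000 bits (23375000 bytes)


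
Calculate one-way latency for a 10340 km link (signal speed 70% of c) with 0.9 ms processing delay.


Speed = 0.7 * 3e5 km/s = 210000 km/s
Propagation delay = 10340 / 210000 = 0.0492 s = 49.2381 ms
Processing delay = 0.9 ms
Total one-way latency = 50.1381 ms


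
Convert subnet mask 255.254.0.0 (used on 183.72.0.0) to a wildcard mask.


Subnet mask: 255.254.0.0
Wildcard = 255.255.255.255 - subnet mask
255 - 255 = 0
255 - 254 = 1
255 - 0 = 255
255 - 0 = 255
Wildcard: 0.1.255.255


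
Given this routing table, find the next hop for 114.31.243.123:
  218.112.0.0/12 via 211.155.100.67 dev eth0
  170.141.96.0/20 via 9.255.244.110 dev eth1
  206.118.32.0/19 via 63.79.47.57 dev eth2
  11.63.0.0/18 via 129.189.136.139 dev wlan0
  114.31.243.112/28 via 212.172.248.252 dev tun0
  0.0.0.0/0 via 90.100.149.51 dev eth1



Longest prefix match for 114.31.243.123:
  /12 218.112.0.0: no
  /20 170.141.96.0: no
  /19 206.118.32.0: no
  /18 11.63.0.0: no
  /28 114.31.243.112: MATCH
  /0 0.0.0.0: MATCH
Selected: next-hop 212.172.248.252 via tun0 (matched /28)


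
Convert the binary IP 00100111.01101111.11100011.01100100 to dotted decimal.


00100111 = 39
01101111 = 111
11100011 = 227
01100100 = 100
IP: 39.111.227.100


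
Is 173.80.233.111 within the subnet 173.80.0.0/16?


Subnet network: 173.80.0.0
Test IP AND mask: 173.80.0.0
Yes, 173.80.233.111 is in 173.80.0.0/16


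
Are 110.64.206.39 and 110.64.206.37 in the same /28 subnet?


Mask: 255.255.255.240
110.64.206.39 AND mask = 110.64.206.32
110.64.206.37 AND mask = 110.64.206.32
Yes, same subnet (110.64.206.32)


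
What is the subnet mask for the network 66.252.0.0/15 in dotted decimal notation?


/15 means 15 network bits, 17 host bits
Binary: 11111111111111100000000000000000
Mask: 255.254.0.0


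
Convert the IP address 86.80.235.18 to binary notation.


86 = 01010110
80 = 01010000
235 = 11101011
18 = 00010010
Binary: 01010110.01010000.11101011.00010010


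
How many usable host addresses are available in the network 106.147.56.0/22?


Host bits = 32 - 22 = 10
Total addresses = 2^10 = 1024
Usable = total - 2 (network and broadcast)
Usable hosts: 1022


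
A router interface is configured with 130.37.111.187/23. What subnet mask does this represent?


/23 means 23 network bits, 9 host bits
Binary: 11111111111111111111111000000000
Mask: 255.255.254.0


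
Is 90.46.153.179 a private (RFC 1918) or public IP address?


RFC 1918 private ranges:
  10.0.0.0/8 (10.0.0.0 - 10.255.255.255)
  172.16.0.0/12 (172.16.0.0 - 172.31.255.255)
  192.168.0.0/16 (192.168.0.0 - 192.168.255.255)
Public (not in any RFC 1918 range)


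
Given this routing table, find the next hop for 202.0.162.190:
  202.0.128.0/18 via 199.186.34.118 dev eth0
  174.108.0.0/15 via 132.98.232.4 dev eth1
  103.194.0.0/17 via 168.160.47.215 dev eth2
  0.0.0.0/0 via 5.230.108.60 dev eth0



Longest prefix match for 202.0.162.190:
  /18 202.0.128.0: MATCH
  /15 174.108.0.0: no
  /17 103.194.0.0: no
  /0 0.0.0.0: MATCH
Selected: next-hop 199.186.34.118 via eth0 (matched /18)
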